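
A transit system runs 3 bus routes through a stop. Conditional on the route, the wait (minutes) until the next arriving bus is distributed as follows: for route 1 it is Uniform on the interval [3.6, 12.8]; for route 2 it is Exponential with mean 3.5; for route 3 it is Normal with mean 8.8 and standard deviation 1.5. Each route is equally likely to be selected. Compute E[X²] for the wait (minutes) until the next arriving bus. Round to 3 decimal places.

For each component E[X²] = Var + (mean)², giving 1: 74.2933; 2: 24.5; 3: 79.69.
Overall E[X²] = 0.333333·74.2933 + 0.333333·24.5 + 0.333333·79.69 = 59.4944.

59.494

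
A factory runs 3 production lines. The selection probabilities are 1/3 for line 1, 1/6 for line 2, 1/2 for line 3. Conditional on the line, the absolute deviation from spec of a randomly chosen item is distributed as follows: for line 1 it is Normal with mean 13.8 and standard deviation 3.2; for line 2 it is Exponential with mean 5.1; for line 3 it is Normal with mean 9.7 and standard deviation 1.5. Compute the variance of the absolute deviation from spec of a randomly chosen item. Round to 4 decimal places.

17.6433

Per component, 1: μ=13.8, E[X²]=200.68; 2: μ=5.1, E[X²]=52.02; 3: μ=9.7, E[X²]=96.34.
E[X] = 0.333333·13.8 + 0.166667·5.1 + 0.5·9.7 = 10.3.
E[X²] = 0.333333·200.68 + 0.166667·52.02 + 0.5·96.34 = 123.733.
Var(X) = E[X²] − (E[X])² = 123.733 − 106.09 = 17.6433.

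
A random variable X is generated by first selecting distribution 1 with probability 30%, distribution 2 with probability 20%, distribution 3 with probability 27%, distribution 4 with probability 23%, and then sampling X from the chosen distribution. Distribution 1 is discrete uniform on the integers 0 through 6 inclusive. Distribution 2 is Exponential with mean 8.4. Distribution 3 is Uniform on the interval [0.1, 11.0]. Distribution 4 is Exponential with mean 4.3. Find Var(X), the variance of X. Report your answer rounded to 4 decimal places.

25.9397

Per component, 1: μ=3, E[X²]=13; 2: μ=8.4, E[X²]=141.12; 3: μ=5.55, E[X²]=40.7033; 4: μ=4.3, E[X²]=36.98.
E[X] = 0.3·3 + 0.2·8.4 + 0.27·5.55 + 0.23·4.3 = 5.0675.
E[X²] = 0.3·13 + 0.2·141.12 + 0.27·40.7033 + 0.23·36.98 = 51.6193.
Var(X) = E[X²] − (E[X])² = 51.6193 − 25.6796 = 25.9397.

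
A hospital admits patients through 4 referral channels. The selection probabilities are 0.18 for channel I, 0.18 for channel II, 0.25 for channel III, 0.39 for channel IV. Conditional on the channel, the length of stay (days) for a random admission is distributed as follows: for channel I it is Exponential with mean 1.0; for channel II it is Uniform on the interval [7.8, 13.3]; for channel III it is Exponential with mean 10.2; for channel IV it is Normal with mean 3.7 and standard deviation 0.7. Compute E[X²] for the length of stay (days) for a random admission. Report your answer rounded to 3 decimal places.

78.398

For each component E[X²] = Var + (mean)², giving I: 2; II: 113.823; III: 208.08; IV: 14.18.
Overall E[X²] = 0.18·2 + 0.18·113.823 + 0.25·208.08 + 0.39·14.18 = 78.3984.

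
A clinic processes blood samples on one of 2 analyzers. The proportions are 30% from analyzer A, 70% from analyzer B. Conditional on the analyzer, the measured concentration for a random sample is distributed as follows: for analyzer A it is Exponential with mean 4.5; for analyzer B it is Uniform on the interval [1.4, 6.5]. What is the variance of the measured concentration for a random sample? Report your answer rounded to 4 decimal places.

Per component, A: μ=4.5, E[X²]=40.5; B: μ=3.95, E[X²]=17.77.
E[X] = 0.3·4.5 + 0.7·3.95 = 4.115.
E[X²] = 0.3·40.5 + 0.7·17.77 = 24.589.
Var(X) = E[X²] − (E[X])² = 24.589 − 16.9332 = 7.65577.

7.6558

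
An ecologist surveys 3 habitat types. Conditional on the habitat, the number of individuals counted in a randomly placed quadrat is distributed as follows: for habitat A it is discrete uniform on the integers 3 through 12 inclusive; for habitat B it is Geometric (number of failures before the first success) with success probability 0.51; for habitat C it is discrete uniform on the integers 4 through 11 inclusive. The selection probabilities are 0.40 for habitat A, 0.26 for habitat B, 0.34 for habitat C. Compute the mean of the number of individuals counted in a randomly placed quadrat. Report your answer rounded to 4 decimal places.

5.7998

Component means — A: 7.5; B: 0.960784; C: 7.5.
E[X] = 0.4·7.5 + 0.26·0.960784 + 0.34·7.5 = 5.7998.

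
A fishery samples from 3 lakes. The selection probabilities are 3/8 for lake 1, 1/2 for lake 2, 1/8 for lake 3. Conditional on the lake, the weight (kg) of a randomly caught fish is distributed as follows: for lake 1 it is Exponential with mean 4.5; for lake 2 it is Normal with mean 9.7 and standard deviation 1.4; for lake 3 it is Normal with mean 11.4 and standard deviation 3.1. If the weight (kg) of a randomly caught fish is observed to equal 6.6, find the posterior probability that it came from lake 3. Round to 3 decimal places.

0.133

Likelihoods f(6.6 | ·): 1: 0.0512652; 2: 0.0245525; 3: 0.0388094.
Posterior ∝ prior × likelihood. Numerator for 3: 0.125·0.0388094 = 0.00485118.
Normalizing constant: 0.375·0.0512652 + 0.5·0.0245525 + 0.125·0.0388094 = 0.0363519.
P(3 | observation) = 0.00485118 / 0.0363519 = 0.133451.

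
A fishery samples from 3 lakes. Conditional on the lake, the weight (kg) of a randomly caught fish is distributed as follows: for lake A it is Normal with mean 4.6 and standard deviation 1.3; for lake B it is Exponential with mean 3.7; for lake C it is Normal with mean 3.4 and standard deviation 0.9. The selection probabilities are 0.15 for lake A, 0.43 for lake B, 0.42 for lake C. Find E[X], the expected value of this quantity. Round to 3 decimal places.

3.709

Component means — A: 4.6; B: 3.7; C: 3.4.
E[X] = 0.15·4.6 + 0.43·3.7 + 0.42·3.4 = 3.709.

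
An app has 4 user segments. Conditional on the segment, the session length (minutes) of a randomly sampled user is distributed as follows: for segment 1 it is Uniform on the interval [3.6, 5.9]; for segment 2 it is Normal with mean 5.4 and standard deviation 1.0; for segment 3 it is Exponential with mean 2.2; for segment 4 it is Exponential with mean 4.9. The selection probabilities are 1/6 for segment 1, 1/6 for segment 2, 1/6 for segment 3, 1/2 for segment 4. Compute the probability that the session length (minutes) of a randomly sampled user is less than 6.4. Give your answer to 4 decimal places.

0.8290

Conditional on each segment, P(X < 6.4): 1: 1; 2: 0.841345; 3: 0.945475; 4: 0.729132.
By total probability, P(X < 6.4) = 0.166667·1 + 0.166667·0.841345 + 0.166667·0.945475 + 0.5·0.729132 = 0.829036.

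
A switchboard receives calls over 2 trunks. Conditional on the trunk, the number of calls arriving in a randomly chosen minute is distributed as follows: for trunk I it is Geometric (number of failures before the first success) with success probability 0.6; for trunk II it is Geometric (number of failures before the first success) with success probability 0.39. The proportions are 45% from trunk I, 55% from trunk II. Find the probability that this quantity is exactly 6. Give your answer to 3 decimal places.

0.012

Conditional on each trunk, P(X = 6): I: 0.0024576; II: 0.0200929.
By total probability, P(X = 6) = 0.45·0.0024576 + 0.55·0.0200929 = 0.012157.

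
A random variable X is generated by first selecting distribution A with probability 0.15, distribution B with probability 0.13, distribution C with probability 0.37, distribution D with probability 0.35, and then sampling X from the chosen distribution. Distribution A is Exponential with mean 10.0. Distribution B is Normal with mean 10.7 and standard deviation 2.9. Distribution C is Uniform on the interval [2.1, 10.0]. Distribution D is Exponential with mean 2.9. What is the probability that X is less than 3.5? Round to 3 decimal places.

0.356

Conditional on each component, P(X < 3.5): A: 0.295312; B: 0.00651847; C: 0.177215; D: 0.700876.
By total probability, P(X < 3.5) = 0.15·0.295312 + 0.13·0.00651847 + 0.37·0.177215 + 0.35·0.700876 = 0.35602.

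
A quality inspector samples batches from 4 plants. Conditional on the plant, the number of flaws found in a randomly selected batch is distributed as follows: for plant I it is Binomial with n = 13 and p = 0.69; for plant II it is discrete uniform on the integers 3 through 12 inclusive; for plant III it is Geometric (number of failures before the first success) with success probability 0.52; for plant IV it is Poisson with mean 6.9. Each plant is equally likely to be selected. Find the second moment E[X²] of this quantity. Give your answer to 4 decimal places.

51.2197

For each component E[X²] = Var + (mean)², giving I: 83.2416; II: 64.5; III: 2.62722; IV: 54.51.
Overall E[X²] = 0.25·83.2416 + 0.25·64.5 + 0.25·2.62722 + 0.25·54.51 = 51.2197.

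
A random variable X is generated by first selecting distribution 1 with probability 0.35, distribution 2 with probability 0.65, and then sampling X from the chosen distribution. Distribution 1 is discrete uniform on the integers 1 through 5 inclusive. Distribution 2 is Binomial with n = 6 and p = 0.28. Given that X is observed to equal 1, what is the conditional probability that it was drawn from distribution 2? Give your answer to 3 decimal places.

Likelihoods P(X=1 | ·): 1: 0.2; 2: 0.325066.
Posterior ∝ prior × likelihood. Numerator for 2: 0.65·0.325066 = 0.211293.
Normalizing constant: 0.35·0.2 + 0.65·0.325066 = 0.281293.
P(2 | observation) = 0.211293 / 0.281293 = 0.751149.

0.751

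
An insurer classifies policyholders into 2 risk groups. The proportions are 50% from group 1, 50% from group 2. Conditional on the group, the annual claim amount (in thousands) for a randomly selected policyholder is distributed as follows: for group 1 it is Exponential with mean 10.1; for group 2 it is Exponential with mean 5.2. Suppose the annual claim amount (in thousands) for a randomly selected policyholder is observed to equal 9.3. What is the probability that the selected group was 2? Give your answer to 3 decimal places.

0.449

Likelihoods f(9.3 | ·): 1: 0.0394261; 2: 0.0321572.
Posterior ∝ prior × likelihood. Numerator for 2: 0.5·0.0321572 = 0.0160786.
Normalizing constant: 0.5·0.0394261 + 0.5·0.0321572 = 0.0357916.
P(2 | observation) = 0.0160786 / 0.0357916 = 0.449227.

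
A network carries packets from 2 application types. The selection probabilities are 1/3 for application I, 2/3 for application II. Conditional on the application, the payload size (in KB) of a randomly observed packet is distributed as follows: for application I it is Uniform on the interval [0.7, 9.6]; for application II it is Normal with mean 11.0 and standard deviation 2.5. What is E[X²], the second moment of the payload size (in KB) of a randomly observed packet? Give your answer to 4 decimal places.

95.8744

For each component E[X²] = Var + (mean)², giving I: 33.1233; II: 127.25.
Overall E[X²] = 0.333333·33.1233 + 0.666667·127.25 = 95.8744.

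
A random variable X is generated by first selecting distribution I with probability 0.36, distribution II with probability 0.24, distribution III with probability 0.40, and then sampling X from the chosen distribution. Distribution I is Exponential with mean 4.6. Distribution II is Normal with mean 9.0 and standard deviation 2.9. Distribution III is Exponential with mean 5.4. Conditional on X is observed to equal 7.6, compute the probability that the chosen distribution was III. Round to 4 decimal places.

Likelihoods f(7.6 | ·): I: 0.0416593; II: 0.122435; III: 0.0453291.
Posterior ∝ prior × likelihood. Numerator for III: 0.4·0.0453291 = 0.0181316.
Normalizing constant: 0.36·0.0416593 + 0.24·0.122435 + 0.4·0.0453291 = 0.0625133.
P(III | observation) = 0.0181316 / 0.0625133 = 0.290044.

0.2900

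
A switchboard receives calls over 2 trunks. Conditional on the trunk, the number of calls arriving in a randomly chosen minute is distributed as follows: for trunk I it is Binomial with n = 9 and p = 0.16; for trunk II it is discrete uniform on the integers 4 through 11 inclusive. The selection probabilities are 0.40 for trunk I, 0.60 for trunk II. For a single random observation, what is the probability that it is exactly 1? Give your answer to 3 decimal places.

Conditional on each trunk, P(X = 1): I: 0.356941; II: 0.
By total probability, P(X = 1) = 0.4·0.356941 + 0.6·0 = 0.142777.

0.143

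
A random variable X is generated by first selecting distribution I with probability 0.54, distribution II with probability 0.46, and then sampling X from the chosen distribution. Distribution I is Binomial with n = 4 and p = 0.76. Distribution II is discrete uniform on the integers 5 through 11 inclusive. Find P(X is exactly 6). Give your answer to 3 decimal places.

0.066

Conditional on each component, P(X = 6): I: 0; II: 0.142857.
By total probability, P(X = 6) = 0.54·0 + 0.46·0.142857 = 0.0657143.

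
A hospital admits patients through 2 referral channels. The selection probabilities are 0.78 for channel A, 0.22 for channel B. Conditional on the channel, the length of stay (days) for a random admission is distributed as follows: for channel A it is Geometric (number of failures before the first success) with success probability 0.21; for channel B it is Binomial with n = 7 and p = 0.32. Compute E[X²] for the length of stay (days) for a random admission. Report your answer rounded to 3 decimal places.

For each component E[X²] = Var + (mean)², giving A: 32.0658; B: 6.5408.
Overall E[X²] = 0.78·32.0658 + 0.22·6.5408 = 26.4503.

26.450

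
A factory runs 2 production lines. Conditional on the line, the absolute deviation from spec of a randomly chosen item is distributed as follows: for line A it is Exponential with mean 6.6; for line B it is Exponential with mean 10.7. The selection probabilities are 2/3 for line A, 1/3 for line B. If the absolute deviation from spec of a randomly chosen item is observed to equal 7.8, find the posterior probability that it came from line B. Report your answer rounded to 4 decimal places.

0.3266

Likelihoods f(7.8 | ·): A: 0.0464728; B: 0.0450845.
Posterior ∝ prior × likelihood. Numerator for B: 0.333333·0.0450845 = 0.0150282.
Normalizing constant: 0.666667·0.0464728 + 0.333333·0.0450845 = 0.0460101.
P(B | observation) = 0.0150282 / 0.0460101 = 0.326628.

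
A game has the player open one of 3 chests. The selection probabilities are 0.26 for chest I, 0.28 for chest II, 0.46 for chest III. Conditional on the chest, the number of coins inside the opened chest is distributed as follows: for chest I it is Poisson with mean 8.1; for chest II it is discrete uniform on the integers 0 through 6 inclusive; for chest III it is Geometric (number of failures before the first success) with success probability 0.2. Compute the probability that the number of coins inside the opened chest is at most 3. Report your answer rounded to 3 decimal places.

Conditional on each chest, P(X ≤ 3): I: 0.0396053; II: 0.571429; III: 0.5904.
By total probability, P(X ≤ 3) = 0.26·0.0396053 + 0.28·0.571429 + 0.46·0.5904 = 0.441881.

0.442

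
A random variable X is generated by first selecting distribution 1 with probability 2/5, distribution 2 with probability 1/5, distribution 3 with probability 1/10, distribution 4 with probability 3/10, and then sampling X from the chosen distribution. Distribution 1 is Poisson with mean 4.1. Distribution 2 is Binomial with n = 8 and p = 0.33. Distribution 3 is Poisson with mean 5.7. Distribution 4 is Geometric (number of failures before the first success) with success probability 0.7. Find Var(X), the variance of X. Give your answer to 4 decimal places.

5.9522

Per component, 1: μ=4.1, E[X²]=20.91; 2: μ=2.64, E[X²]=8.7384; 3: μ=5.7, E[X²]=38.19; 4: μ=0.428571, E[X²]=0.795918.
E[X] = 0.4·4.1 + 0.2·2.64 + 0.1·5.7 + 0.3·0.428571 = 2.86657.
E[X²] = 0.4·20.91 + 0.2·8.7384 + 0.1·38.19 + 0.3·0.795918 = 14.1695.
Var(X) = E[X²] − (E[X])² = 14.1695 − 8.21723 = 5.95222.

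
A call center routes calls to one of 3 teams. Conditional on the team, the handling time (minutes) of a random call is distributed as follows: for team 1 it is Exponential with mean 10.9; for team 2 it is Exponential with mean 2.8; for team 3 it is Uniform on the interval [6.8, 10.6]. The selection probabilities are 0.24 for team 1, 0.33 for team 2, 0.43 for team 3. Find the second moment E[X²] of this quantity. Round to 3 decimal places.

For each component E[X²] = Var + (mean)², giving 1: 237.62; 2: 15.68; 3: 76.8933.
Overall E[X²] = 0.24·237.62 + 0.33·15.68 + 0.43·76.8933 = 95.2673.

95.267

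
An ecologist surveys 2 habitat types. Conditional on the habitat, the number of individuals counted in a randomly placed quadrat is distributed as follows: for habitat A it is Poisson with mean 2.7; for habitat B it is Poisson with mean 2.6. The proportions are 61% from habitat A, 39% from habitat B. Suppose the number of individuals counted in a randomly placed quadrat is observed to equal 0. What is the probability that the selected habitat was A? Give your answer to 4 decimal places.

0.5860

Likelihoods P(X=0 | ·): A: 0.0672055; B: 0.0742736.
Posterior ∝ prior × likelihood. Numerator for A: 0.61·0.0672055 = 0.0409954.
Normalizing constant: 0.61·0.0672055 + 0.39·0.0742736 = 0.0699621.
P(A | observation) = 0.0409954 / 0.0699621 = 0.585966.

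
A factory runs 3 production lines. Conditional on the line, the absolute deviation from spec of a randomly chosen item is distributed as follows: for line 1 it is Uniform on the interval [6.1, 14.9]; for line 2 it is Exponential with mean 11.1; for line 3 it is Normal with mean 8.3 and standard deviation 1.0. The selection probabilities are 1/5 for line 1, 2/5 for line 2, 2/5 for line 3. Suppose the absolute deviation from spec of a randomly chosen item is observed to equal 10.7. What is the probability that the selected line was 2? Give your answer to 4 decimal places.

0.3025

Likelihoods f(10.7 | ·): 1: 0.113636; 2: 0.0343584; 3: 0.0223945.
Posterior ∝ prior × likelihood. Numerator for 2: 0.4·0.0343584 = 0.0137434.
Normalizing constant: 0.2·0.113636 + 0.4·0.0343584 + 0.4·0.0223945 = 0.0454284.
P(2 | observation) = 0.0137434 / 0.0454284 = 0.302528.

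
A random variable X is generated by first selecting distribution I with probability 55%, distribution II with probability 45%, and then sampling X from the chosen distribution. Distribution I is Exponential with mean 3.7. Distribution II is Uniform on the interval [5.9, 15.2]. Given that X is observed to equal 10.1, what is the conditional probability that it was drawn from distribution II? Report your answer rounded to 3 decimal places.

Likelihoods f(10.1 | ·): I: 0.0176316; II: 0.107527.
Posterior ∝ prior × likelihood. Numerator for II: 0.45·0.107527 = 0.0483871.
Normalizing constant: 0.55·0.0176316 + 0.45·0.107527 = 0.0580845.
P(II | observation) = 0.0483871 / 0.0580845 = 0.833047.

0.833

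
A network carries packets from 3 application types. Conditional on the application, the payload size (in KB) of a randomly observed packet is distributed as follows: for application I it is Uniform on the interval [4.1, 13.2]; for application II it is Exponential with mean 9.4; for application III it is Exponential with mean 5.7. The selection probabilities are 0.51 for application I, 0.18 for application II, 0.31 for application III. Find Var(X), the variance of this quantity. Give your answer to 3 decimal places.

31.688

Per component, I: μ=8.65, E[X²]=81.7233; II: μ=9.4, E[X²]=176.72; III: μ=5.7, E[X²]=64.98.
E[X] = 0.51·8.65 + 0.18·9.4 + 0.31·5.7 = 7.8705.
E[X²] = 0.51·81.7233 + 0.18·176.72 + 0.31·64.98 = 93.6323.
Var(X) = E[X²] − (E[X])² = 93.6323 − 61.9448 = 31.6875.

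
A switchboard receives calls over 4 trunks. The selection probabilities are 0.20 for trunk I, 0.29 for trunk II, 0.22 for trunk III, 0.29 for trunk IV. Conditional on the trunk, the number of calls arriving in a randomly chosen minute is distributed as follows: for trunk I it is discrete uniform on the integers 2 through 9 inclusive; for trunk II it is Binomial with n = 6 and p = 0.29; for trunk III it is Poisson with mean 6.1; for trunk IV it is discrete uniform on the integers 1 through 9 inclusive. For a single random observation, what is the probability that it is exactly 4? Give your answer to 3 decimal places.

Conditional on each trunk, P(X = 4): I: 0.125; II: 0.0534811; III: 0.129393; IV: 0.111111.
By total probability, P(X = 4) = 0.2·0.125 + 0.29·0.0534811 + 0.22·0.129393 + 0.29·0.111111 = 0.101198.

0.101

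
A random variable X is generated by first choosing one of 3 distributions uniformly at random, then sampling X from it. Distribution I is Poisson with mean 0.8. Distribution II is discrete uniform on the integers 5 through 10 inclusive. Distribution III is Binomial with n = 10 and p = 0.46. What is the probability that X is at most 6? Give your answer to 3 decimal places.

0.740

Conditional on each component, P(X ≤ 6): I: 0.999979; II: 0.333333; III: 0.885939.
By total probability, P(X ≤ 6) = 0.333333·0.999979 + 0.333333·0.333333 + 0.333333·0.885939 = 0.73975.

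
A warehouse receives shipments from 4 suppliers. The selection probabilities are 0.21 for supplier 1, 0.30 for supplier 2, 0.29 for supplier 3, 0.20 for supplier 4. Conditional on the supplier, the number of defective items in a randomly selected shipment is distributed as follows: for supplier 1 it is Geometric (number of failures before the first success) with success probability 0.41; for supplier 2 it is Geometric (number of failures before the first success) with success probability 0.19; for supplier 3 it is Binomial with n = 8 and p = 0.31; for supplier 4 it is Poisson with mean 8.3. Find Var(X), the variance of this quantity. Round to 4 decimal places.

15.3891

Per component, 1: μ=1.43902, E[X²]=5.58061; 2: μ=4.26316, E[X²]=40.6122; 3: μ=2.48, E[X²]=7.8616; 4: μ=8.3, E[X²]=77.19.
E[X] = 0.21·1.43902 + 0.3·4.26316 + 0.29·2.48 + 0.2·8.3 = 3.96034.
E[X²] = 0.21·5.58061 + 0.3·40.6122 + 0.29·7.8616 + 0.2·77.19 = 31.0734.
Var(X) = E[X²] − (E[X])² = 31.0734 − 15.6843 = 15.3891.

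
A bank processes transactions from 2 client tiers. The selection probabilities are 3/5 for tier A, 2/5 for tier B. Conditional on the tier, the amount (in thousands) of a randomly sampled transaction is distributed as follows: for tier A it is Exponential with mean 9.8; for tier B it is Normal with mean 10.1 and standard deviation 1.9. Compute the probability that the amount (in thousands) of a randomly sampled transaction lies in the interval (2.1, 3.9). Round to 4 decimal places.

0.0815

Conditional on each tier, P(2.1 < X < 3.9): A: 0.135428; B: 0.000538152.
By total probability, P(2.1 < X < 3.9) = 0.6·0.135428 + 0.4·0.000538152 = 0.0814722.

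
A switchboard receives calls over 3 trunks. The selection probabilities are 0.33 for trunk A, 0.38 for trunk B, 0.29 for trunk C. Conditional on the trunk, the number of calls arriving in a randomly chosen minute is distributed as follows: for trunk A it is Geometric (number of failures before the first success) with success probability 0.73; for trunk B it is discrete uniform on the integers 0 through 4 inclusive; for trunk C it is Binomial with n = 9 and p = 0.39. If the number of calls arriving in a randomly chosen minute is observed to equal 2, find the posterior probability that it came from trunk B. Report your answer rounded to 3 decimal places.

Likelihoods P(X=2 | ·): A: 0.053217; B: 0.2; C: 0.172084.
Posterior ∝ prior × likelihood. Numerator for B: 0.38·0.2 = 0.076.
Normalizing constant: 0.33·0.053217 + 0.38·0.2 + 0.29·0.172084 = 0.143466.
P(B | observation) = 0.076 / 0.143466 = 0.529742.

0.530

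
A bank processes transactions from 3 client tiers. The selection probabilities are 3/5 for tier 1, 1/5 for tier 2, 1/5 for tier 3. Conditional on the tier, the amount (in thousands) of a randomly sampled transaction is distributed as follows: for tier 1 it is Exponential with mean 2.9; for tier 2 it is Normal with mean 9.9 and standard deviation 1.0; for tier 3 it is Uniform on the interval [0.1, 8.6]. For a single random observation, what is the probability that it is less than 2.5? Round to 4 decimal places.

0.4031

Conditional on each tier, P(X < 2.5): 1: 0.577713; 2: 6.81122e-14; 3: 0.282353.
By total probability, P(X < 2.5) = 0.6·0.577713 + 0.2·6.81122e-14 + 0.2·0.282353 = 0.403098.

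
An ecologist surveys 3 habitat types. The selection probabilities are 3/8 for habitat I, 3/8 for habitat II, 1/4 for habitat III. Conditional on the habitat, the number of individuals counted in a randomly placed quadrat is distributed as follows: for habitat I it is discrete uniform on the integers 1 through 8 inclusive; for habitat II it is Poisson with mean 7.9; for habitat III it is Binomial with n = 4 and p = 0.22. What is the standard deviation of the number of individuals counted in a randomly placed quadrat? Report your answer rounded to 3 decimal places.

Per component, I: μ=4.5, E[X²]=25.5; II: μ=7.9, E[X²]=70.31; III: μ=0.88, E[X²]=1.4608.
E[X] = 0.375·4.5 + 0.375·7.9 + 0.25·0.88 = 4.87.
E[X²] = 0.375·25.5 + 0.375·70.31 + 0.25·1.4608 = 36.294.
Var(X) = E[X²] − (E[X])² = 36.294 − 23.7169 = 12.577.
SD(X) = √12.577 = 3.54641.

3.546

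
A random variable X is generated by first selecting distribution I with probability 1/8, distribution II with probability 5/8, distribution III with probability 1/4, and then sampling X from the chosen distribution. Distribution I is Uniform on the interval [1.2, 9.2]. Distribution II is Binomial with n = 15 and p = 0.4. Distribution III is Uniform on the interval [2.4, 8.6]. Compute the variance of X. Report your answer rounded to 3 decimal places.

Per component, I: μ=5.2, E[X²]=32.3733; II: μ=6, E[X²]=39.6; III: μ=5.5, E[X²]=33.4533.
E[X] = 0.125·5.2 + 0.625·6 + 0.25·5.5 = 5.775.
E[X²] = 0.125·32.3733 + 0.625·39.6 + 0.25·33.4533 = 37.16.
Var(X) = E[X²] − (E[X])² = 37.16 − 33.3506 = 3.80937.

3.809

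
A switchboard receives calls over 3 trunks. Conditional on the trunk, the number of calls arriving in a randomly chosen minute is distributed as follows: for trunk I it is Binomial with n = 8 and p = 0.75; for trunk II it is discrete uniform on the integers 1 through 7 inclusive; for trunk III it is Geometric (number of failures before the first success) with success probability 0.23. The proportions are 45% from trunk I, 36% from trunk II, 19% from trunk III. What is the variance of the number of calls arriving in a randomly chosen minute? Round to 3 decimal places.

6.159

Per component, I: μ=6, E[X²]=37.5; II: μ=4, E[X²]=20; III: μ=3.34783, E[X²]=25.7637.
E[X] = 0.45·6 + 0.36·4 + 0.19·3.34783 = 4.77609.
E[X²] = 0.45·37.5 + 0.36·20 + 0.19·25.7637 = 28.9701.
Var(X) = E[X²] − (E[X])² = 28.9701 − 22.811 = 6.1591.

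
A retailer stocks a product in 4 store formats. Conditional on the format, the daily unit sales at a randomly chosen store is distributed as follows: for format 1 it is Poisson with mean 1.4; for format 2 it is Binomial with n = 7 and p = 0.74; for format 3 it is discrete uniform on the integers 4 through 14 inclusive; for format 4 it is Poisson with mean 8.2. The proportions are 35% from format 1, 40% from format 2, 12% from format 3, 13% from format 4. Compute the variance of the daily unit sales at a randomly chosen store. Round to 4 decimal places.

Per component, 1: μ=1.4, E[X²]=3.36; 2: μ=5.18, E[X²]=28.1792; 3: μ=9, E[X²]=91; 4: μ=8.2, E[X²]=75.44.
E[X] = 0.35·1.4 + 0.4·5.18 + 0.12·9 + 0.13·8.2 = 4.708.
E[X²] = 0.35·3.36 + 0.4·28.1792 + 0.12·91 + 0.13·75.44 = 33.1749.
Var(X) = E[X²] − (E[X])² = 33.1749 − 22.1653 = 11.0096.

11.0096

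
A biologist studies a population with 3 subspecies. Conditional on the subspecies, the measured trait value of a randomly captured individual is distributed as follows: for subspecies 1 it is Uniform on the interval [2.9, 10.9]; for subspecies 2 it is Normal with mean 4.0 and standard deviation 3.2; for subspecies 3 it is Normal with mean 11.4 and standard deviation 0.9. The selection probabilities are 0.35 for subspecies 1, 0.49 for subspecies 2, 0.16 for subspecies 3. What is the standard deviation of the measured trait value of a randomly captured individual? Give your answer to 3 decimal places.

Per component, 1: μ=6.9, E[X²]=52.9433; 2: μ=4, E[X²]=26.24; 3: μ=11.4, E[X²]=130.77.
E[X] = 0.35·6.9 + 0.49·4 + 0.16·11.4 = 6.199.
E[X²] = 0.35·52.9433 + 0.49·26.24 + 0.16·130.77 = 52.311.
Var(X) = E[X²] − (E[X])² = 52.311 − 38.4276 = 13.8834.
SD(X) = √13.8834 = 3.72604.

3.726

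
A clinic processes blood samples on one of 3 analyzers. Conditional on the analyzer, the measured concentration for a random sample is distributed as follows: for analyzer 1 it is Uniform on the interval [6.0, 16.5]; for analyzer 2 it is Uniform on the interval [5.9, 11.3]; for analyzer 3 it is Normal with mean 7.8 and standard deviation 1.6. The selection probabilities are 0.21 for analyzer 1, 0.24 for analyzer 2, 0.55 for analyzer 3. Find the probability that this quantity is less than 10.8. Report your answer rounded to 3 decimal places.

0.847

Conditional on each analyzer, P(X < 10.8): 1: 0.457143; 2: 0.907407; 3: 0.969604.
By total probability, P(X < 10.8) = 0.21·0.457143 + 0.24·0.907407 + 0.55·0.969604 = 0.84706.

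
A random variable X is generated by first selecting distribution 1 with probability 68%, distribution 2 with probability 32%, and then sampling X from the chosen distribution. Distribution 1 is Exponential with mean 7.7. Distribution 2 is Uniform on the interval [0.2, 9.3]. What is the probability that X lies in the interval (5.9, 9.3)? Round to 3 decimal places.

0.232

Conditional on each component, P(5.9 < X < 9.3): 1: 0.165904; 2: 0.373626.
By total probability, P(5.9 < X < 9.3) = 0.68·0.165904 + 0.32·0.373626 = 0.232375.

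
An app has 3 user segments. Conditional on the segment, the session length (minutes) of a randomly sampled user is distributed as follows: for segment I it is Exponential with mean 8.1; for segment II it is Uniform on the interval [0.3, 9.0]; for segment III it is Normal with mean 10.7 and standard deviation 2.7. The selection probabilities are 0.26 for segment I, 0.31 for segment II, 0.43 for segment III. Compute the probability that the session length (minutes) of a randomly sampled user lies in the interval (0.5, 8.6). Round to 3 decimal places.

Conditional on each segment, P(0.5 < X < 8.6): I: 0.594281; II: 0.931034; III: 0.218271.
By total probability, P(0.5 < X < 8.6) = 0.26·0.594281 + 0.31·0.931034 + 0.43·0.218271 = 0.53699.

0.537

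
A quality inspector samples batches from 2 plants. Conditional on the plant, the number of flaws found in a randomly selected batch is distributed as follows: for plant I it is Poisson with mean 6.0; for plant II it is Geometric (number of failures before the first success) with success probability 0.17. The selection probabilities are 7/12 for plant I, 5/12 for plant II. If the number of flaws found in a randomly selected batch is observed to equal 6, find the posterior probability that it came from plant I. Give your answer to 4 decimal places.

0.8018

Likelihoods P(X=6 | ·): I: 0.160623; II: 0.0555799.
Posterior ∝ prior × likelihood. Numerator for I: 0.583333·0.160623 = 0.0936968.
Normalizing constant: 0.583333·0.160623 + 0.416667·0.0555799 = 0.116855.
P(I | observation) = 0.0936968 / 0.116855 = 0.801821.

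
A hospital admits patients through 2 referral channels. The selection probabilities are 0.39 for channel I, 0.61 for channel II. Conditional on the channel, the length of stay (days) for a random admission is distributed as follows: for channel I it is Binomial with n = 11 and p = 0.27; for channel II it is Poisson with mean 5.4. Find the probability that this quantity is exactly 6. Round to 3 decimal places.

0.109

Conditional on each channel, P(X = 6): I: 0.0371055; II: 0.155539.
By total probability, P(X = 6) = 0.39·0.0371055 + 0.61·0.155539 = 0.10935.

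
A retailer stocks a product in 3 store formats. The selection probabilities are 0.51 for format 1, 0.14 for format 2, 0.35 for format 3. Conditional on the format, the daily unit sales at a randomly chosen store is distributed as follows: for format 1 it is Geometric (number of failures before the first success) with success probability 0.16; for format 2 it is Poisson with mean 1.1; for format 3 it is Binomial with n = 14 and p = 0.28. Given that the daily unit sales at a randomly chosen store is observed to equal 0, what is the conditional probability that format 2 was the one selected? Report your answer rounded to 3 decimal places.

Likelihoods P(X=0 | ·): 1: 0.16; 2: 0.332871; 3: 0.0100613.
Posterior ∝ prior × likelihood. Numerator for 2: 0.14·0.332871 = 0.046602.
Normalizing constant: 0.51·0.16 + 0.14·0.332871 + 0.35·0.0100613 = 0.131723.
P(2 | observation) = 0.046602 / 0.131723 = 0.353786.

0.354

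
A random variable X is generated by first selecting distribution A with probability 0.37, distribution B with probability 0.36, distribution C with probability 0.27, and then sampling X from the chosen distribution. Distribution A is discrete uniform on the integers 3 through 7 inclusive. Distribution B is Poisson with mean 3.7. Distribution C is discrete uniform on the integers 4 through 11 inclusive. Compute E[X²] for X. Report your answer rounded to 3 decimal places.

32.855

For each component E[X²] = Var + (mean)², giving A: 27; B: 17.39; C: 61.5.
Overall E[X²] = 0.37·27 + 0.36·17.39 + 0.27·61.5 = 32.8554.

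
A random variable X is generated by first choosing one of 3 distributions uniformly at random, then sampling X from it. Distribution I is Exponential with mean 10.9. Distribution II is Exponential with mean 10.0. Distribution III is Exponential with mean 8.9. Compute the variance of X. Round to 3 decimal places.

Per component, I: μ=10.9, E[X²]=237.62; II: μ=10, E[X²]=200; III: μ=8.9, E[X²]=158.42.
E[X] = 0.333333·10.9 + 0.333333·10 + 0.333333·8.9 = 9.93333.
E[X²] = 0.333333·237.62 + 0.333333·200 + 0.333333·158.42 = 198.68.
Var(X) = E[X²] − (E[X])² = 198.68 − 98.6711 = 100.009.

100.009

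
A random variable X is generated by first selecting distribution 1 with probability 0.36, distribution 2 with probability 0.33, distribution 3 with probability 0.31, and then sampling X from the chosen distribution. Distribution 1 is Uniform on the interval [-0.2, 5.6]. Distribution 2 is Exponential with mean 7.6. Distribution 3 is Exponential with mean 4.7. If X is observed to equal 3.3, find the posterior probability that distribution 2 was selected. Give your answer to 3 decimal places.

Likelihoods f(3.3 | ·): 1: 0.172414; 2: 0.0852337; 3: 0.105432.
Posterior ∝ prior × likelihood. Numerator for 2: 0.33·0.0852337 = 0.0281271.
Normalizing constant: 0.36·0.172414 + 0.33·0.0852337 + 0.31·0.105432 = 0.12288.
P(2 | observation) = 0.0281271 / 0.12288 = 0.228899.

0.229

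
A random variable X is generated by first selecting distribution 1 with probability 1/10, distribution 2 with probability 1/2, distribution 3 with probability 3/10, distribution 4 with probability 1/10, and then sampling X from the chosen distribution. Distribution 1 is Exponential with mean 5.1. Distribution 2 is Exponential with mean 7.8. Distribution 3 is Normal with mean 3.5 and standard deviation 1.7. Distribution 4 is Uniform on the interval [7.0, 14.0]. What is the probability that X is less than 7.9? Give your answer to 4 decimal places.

0.7086

Conditional on each component, P(X < 7.9): 1: 0.787544; 2: 0.636807; 3: 0.995177; 4: 0.128571.
By total probability, P(X < 7.9) = 0.1·0.787544 + 0.5·0.636807 + 0.3·0.995177 + 0.1·0.128571 = 0.708568.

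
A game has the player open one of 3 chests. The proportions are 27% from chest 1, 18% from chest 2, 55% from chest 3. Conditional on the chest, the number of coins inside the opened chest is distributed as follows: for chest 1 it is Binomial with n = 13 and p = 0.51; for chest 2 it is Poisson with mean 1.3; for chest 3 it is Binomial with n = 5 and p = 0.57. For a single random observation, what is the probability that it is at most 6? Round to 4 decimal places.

Conditional on each chest, P(X ≤ 6): 1: 0.470697; 2: 0.999596; 3: 1.
By total probability, P(X ≤ 6) = 0.27·0.470697 + 0.18·0.999596 + 0.55·1 = 0.857016.

0.8570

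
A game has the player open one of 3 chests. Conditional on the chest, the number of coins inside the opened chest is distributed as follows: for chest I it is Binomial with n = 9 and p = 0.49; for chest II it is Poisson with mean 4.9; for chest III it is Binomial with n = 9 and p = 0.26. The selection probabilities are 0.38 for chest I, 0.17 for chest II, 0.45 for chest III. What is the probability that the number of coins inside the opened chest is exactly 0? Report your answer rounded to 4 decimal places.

0.0321

Conditional on each chest, P(X = 0): I: 0.00233417; II: 0.00744658; III: 0.0665404.
By total probability, P(X = 0) = 0.38·0.00233417 + 0.17·0.00744658 + 0.45·0.0665404 = 0.0320961.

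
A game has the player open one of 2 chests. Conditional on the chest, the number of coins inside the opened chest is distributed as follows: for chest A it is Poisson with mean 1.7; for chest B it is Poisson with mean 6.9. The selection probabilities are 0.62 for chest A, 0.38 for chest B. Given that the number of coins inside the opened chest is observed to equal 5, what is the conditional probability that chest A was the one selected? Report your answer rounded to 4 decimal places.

Likelihoods P(X=5 | ·): A: 0.0216154; B: 0.131351.
Posterior ∝ prior × likelihood. Numerator for A: 0.62·0.0216154 = 0.0134015.
Normalizing constant: 0.62·0.0216154 + 0.38·0.131351 = 0.0633148.
P(A | observation) = 0.0134015 / 0.0633148 = 0.211665.

0.2117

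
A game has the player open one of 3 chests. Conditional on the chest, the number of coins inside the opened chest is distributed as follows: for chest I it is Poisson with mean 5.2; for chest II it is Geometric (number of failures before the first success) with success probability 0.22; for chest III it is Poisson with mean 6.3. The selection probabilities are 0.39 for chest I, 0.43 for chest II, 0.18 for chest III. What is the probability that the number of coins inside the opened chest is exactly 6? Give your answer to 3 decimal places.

Conditional on each chest, P(X = 6): I: 0.15148; II: 0.0495439; III: 0.159461.
By total probability, P(X = 6) = 0.39·0.15148 + 0.43·0.0495439 + 0.18·0.159461 = 0.109084.

0.109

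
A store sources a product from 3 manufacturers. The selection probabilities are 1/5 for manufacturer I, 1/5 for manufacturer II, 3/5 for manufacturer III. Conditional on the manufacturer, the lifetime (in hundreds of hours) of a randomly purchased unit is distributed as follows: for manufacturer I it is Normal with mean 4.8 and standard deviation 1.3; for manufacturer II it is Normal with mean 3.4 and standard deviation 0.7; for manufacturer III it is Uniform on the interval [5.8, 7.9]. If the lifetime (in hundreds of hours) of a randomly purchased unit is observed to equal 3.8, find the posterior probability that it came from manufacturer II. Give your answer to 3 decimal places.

Likelihoods f(3.8 | ·): I: 0.228285; II: 0.484068; III: 0.
Posterior ∝ prior × likelihood. Numerator for II: 0.2·0.484068 = 0.0968137.
Normalizing constant: 0.2·0.228285 + 0.2·0.484068 + 0.6·0 = 0.142471.
P(II | observation) = 0.0968137 / 0.142471 = 0.679534.

0.680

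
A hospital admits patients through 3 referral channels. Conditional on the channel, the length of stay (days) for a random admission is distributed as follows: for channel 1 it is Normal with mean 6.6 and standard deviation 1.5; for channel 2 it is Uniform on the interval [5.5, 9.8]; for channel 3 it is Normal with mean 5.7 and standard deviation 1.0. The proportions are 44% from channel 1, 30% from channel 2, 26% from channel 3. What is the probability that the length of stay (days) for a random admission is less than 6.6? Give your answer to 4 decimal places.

Conditional on each channel, P(X < 6.6): 1: 0.5; 2: 0.255814; 3: 0.81594.
By total probability, P(X < 6.6) = 0.44·0.5 + 0.3·0.255814 + 0.26·0.81594 = 0.508889.

0.5089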